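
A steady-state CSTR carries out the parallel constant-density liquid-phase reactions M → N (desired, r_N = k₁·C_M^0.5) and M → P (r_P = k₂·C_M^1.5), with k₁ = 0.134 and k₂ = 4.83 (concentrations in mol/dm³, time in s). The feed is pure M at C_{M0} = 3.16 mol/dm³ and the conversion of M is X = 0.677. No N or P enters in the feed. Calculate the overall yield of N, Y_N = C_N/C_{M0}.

0.0179

Exit C_M = C_{M0}(1−X) = 3.16×0.323 = 1.021 mol/dm³.
A CSTR operates uniformly at the exit composition, giving r_N = 0.1354 and r_P = 4.981 (each k·C_M^n at C_M = 1.021).
Fraction of consumed M going to N: r_N/(r_N+r_P) = 0.02646.
C_N = 0.02646·C_{M0}·X = 0.02646×3.16×0.677 = 0.0566 mol/dm³; Y_N = C_N/C_{M0} = 0.0179.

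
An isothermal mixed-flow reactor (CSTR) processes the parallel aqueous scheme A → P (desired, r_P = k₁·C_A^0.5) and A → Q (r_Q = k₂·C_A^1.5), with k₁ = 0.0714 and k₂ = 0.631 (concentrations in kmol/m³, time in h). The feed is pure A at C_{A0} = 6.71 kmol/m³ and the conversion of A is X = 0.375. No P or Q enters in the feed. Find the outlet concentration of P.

Exit C_A = C_{A0}(1−X) = 6.71×0.625 = 4.194 kmol/m³.
Rates in a CSTR are evaluated at the outlet concentration: r_P = 0.0714×4.194^0.5 = 0.1462, r_Q = 0.631×4.194^1.5 = 5.419.
Fraction of consumed A going to P: r_P/(r_P+r_Q) = 0.02627.
C_P = 0.02627·C_{A0}·X = 0.02627×6.71×0.375 = 0.0661 kmol/m³.

0.0661 kmol/m³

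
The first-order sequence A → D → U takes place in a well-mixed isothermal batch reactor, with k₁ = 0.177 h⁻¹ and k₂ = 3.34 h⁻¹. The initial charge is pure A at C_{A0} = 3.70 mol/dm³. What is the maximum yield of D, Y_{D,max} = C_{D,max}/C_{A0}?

0.0450

For a first-order series the maximum intermediate yield is C_{D,max}/C_{A0} = (k₁/k₂)^[k₂/(k₂−k₁)].
= (0.177/3.34)^(3.34/(3.34−0.177)) = (0.05299)^(1.056) = 0.04496.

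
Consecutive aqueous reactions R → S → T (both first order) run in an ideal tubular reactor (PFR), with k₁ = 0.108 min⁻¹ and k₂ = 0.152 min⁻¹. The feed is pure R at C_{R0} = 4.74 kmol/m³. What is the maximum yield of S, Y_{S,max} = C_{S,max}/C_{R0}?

At the optimum, C_{S,max}/C_{R0} = (k₁/k₂)^[k₂/(k₂−k₁)].
= (0.108/0.152)^(0.152/(0.152−0.108)) = (0.7105)^(3.455) = 0.3071.

0.307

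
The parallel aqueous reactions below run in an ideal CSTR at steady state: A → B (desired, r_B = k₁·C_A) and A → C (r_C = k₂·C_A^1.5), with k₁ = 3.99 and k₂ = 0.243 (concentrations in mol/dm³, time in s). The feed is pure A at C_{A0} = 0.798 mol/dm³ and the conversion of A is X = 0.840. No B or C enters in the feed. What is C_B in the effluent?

0.656 mol/dm³

Exit C_A = C_{A0}(1−X) = 0.798×0.160 = 0.1277 mol/dm³.
A CSTR operates uniformly at the exit composition, giving r_B = 0.5094 and r_C = 0.01109 (each k·C_A^n at C_A = 0.1277).
Fraction of consumed A going to B: r_B/(r_B+r_C) = 0.9787.
C_B = 0.9787·C_{A0}·X = 0.9787×0.798×0.840 = 0.656 mol/dm³.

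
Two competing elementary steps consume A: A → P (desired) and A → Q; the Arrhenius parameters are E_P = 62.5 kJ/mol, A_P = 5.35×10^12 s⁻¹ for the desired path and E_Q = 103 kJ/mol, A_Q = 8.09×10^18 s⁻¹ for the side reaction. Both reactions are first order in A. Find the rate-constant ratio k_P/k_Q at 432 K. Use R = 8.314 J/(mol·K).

Since both paths have the same order in A, the concentration cancels and S_{P/Q} = k_P/k_Q = (A_P/A_Q)·exp[(E_Q−E_P)/(RT)].
(E_Q−E_P)/(RT) = (103−62.5)×10³/(8.314×432) = 40500/3592 = 11.28.
k_P/k_Q = (5.35×10^12/8.09×10^18)·exp(11.28) = 6.613×10^-7 × 78918 = 0.0522.

0.0522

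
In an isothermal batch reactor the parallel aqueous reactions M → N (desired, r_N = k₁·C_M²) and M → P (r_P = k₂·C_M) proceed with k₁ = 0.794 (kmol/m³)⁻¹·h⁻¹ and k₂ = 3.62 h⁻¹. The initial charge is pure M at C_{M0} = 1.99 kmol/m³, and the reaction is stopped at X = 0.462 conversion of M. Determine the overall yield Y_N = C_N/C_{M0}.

0.115

C_M = C_{M0}(1−X) = 1.071 kmol/m³.
Along a PFR/batch, dC_P/dC_M = −r_P/(r_N+r_P) = −k₂/(k₂+k₁·C_M).
Integrating from C_{M0} to C_M: C_P = (3.62/0.794)·ln[(3.62+0.794·1.99)/(3.62+0.794·1.07)] = 4.559·ln(5.200/4.470) = 0.6896 kmol/m³.
Then C_N = (C_{M0}−C_M) − C_P = 0.9194 − 0.6896 = 0.2297 kmol/m³.
Y_N = C_N/C_{M0} = 0.2297/1.99 = 0.115.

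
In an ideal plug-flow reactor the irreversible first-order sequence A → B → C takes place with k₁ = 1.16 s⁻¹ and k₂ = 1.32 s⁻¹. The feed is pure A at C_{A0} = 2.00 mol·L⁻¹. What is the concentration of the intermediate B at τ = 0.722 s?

0.685 mol·L⁻¹

The intermediate concentration in a first-order A→B→C sequence is C_B = k₁C_{A0}(e^(−k₁τ) − e^(−k₂τ))/(k₂−k₁).
e^(−k₁τ) = e^(−1.16×0.722) = e^(−0.8375) = 0.4328; e^(−k₂τ) = e^(−0.9530) = 0.3856.
C_B = 1.16×2.00/(1.32−1.16) × (0.4328−0.3856) = 14.50×0.04722 = 0.6846 mol·L⁻¹.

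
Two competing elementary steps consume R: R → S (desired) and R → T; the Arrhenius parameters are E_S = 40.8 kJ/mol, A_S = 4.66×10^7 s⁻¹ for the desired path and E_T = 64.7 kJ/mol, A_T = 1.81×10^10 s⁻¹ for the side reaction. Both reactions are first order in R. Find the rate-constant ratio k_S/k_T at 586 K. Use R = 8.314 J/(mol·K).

0.348

With equal orders, S_{S/T} = k_S/k_T = (A_S/A_T)·exp[(E_T−E_S)/(RT)].
(E_T−E_S)/(RT) = (64.7−40.8)×10³/(8.314×586) = 23900/4872 = 4.906.
k_S/k_T = (4.66×10^7/1.81×10^10)·exp(4.906) = 0.002575 × 135.0 = 0.348.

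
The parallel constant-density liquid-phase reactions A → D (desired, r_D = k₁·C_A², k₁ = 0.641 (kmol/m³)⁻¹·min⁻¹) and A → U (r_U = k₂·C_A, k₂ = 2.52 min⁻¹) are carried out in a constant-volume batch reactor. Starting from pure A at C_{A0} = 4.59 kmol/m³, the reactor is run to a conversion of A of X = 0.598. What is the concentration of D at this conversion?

1.22 kmol/m³

C_A = C_{A0}(1−X) = 1.845 kmol/m³.
Along a PFR/batch, dC_U/dC_A = −r_U/(r_D+r_U) = −k₂/(k₂+k₁·C_A).
Integrating from C_{A0} to C_A: C_U = (2.52/0.641)·ln[(2.52+0.641·4.59)/(2.52+0.641·1.85)] = 3.931·ln(5.462/3.703) = 1.528 kmol/m³.
Then C_D = (C_{A0}−C_A) − C_U = 2.745 − 1.528 = 1.216 kmol/m³.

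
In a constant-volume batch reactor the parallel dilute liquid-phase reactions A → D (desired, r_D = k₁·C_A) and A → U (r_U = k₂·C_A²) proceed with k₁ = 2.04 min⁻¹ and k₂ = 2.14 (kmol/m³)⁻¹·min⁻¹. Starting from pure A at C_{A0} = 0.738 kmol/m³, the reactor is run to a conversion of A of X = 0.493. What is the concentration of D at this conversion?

C_A = C_{A0}(1−X) = 0.3742 kmol/m³.
Along a PFR/batch, dC_D/dC_A = −r_D/(r_D+r_U) = −k₁/(k₁+k₂·C_A).
Integrating from C_{A0} to C_A: C_D = (2.04/2.14)·ln[(2.04+2.14·0.738)/(2.04+2.14·0.374)] = 0.9533·ln(3.619/2.841) = 0.2309 kmol/m³.

0.231 kmol/m³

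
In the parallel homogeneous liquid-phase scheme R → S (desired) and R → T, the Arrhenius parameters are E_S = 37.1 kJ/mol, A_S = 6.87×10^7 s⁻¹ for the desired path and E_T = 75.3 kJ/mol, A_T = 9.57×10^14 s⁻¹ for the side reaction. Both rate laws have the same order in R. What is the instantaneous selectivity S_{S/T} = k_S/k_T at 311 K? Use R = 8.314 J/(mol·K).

With equal orders, S_{S/T} = k_S/k_T = (A_S/A_T)·exp[(E_T−E_S)/(RT)].
(E_T−E_S)/(RT) = (75.3−37.1)×10³/(8.314×311) = 38200/2586 = 14.77.
k_S/k_T = (6.87×10^7/9.57×10^14)·exp(14.77) = 7.179×10^-8 × 2.607×10^6 = 0.187.

0.187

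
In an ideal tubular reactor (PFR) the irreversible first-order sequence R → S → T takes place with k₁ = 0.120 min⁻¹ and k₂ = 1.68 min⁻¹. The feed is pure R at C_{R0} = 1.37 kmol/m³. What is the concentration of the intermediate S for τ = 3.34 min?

Solving the coupled first-order balances gives C_S(τ) = [k₁/(k₂−k₁)]·C_{R0}·(e^(−k₁τ) − e^(−k₂τ)).
e^(−k₁τ) = e^(−0.120×3.34) = e^(−0.4008) = 0.6698; e^(−k₂τ) = e^(−5.611) = 0.003657.
C_S = 0.120×1.37/(1.68−0.120) × (0.6698−0.003657) = 0.1054×0.6661 = 0.07020 kmol/m³.

0.0702 kmol/m³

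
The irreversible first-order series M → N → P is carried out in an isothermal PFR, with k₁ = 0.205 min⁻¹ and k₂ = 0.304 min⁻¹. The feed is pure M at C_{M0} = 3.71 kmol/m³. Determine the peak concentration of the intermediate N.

For a first-order series the maximum intermediate yield is C_{N,max}/C_{M0} = (k₁/k₂)^[k₂/(k₂−k₁)].
= (0.205/0.304)^(0.304/(0.304−0.205)) = (0.6743)^(3.071) = 0.2982.
C_{N,max} = 0.2982×3.71 = 1.11 kmol/m³.

1.11 kmol/m³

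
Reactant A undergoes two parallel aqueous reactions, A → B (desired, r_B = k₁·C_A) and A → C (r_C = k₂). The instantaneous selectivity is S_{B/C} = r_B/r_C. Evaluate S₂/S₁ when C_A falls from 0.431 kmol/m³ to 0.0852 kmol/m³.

S_{B/C} = (k₁/k₂)·C_A, so S₂/S₁ = (C_{A,2}/C_{A,1}).
= 0.0852/0.431 = 0.198.
Selectivity toward B falls as C_A falls — high-concentration operation is favoured.

0.198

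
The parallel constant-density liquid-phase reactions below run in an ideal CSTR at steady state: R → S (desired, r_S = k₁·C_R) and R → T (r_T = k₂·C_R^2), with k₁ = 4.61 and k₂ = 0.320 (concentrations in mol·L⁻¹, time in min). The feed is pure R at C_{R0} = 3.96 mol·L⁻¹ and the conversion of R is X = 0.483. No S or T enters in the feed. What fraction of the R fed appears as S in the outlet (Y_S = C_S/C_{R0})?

Exit C_R = C_{R0}(1−X) = 3.96×0.517 = 2.047 mol·L⁻¹.
Rates in a CSTR are evaluated at the outlet concentration: r_S = 4.61×2.047 = 9.438, r_T = 0.320×2.047^2 = 1.341.
Fraction of consumed R going to S: r_S/(r_S+r_T) = 0.8756.
C_S = 0.8756·C_{R0}·X = 0.8756×3.96×0.483 = 1.67 mol·L⁻¹; Y_S = C_S/C_{R0} = 0.423.

0.423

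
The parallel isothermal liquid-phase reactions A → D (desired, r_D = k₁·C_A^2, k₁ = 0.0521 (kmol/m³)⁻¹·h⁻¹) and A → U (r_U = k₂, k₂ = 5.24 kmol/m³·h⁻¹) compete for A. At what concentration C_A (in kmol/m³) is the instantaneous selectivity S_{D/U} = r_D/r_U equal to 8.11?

28.6 kmol/m³

S_{D/U} = (k₁/k₂)·C_A^2 ⇒ C_A = (S·k₂/k₁)^(0.5).
= (8.11×5.24/0.0521)^(0.5) = (815.7)^(0.5) = 28.6 kmol/m³.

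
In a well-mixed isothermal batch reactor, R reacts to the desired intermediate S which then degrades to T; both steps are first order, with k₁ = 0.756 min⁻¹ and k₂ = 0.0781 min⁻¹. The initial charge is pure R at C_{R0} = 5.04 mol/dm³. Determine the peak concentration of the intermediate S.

3.88 mol/dm³

At the optimum, C_{S,max}/C_{R0} = (k₁/k₂)^[k₂/(k₂−k₁)].
= (0.756/0.0781)^(0.0781/(0.0781−0.756)) = (9.680)^(-0.1152) = 0.7699.
C_{S,max} = 0.7699×5.04 = 3.88 mol/dm³.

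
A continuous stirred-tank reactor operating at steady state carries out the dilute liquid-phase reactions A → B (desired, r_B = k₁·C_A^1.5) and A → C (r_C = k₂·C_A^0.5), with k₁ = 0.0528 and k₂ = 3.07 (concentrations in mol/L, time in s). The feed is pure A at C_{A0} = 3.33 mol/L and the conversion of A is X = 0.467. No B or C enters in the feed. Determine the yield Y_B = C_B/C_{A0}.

0.0138

Exit C_A = C_{A0}(1−X) = 3.33×0.533 = 1.775 mol/L.
A CSTR operates uniformly at the exit composition, giving r_B = 0.1249 and r_C = 4.090 (each k·C_A^n at C_A = 1.775).
Fraction of consumed A going to B: r_B/(r_B+r_C) = 0.02962.
C_B = 0.02962·C_{A0}·X = 0.02962×3.33×0.467 = 0.0461 mol/L; Y_B = C_B/C_{A0} = 0.0138.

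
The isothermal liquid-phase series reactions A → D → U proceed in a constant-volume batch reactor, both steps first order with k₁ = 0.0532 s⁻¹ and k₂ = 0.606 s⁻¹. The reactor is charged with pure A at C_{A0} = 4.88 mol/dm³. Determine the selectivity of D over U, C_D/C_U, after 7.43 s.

0.243

For first-order series with pure A initially, C_D(t) = k₁C_{A0}/(k₂−k₁)·(e^(−k₁t) − e^(−k₂t)).
e^(−k₁t) = e^(−0.0532×7.43) = e^(−0.3953) = 0.6735; e^(−k₂t) = e^(−4.503) = 0.01108.
C_D = 0.0532×4.88/(0.606−0.0532) × (0.6735−0.01108) = 0.4696×0.6624 = 0.3111 mol/dm³.
C_A = C_{A0}e^(−k₁t) = 3.287 mol/dm³, so C_U = C_{A0}−C_A−C_D = 1.282 mol/dm³; C_D/C_U = 0.243.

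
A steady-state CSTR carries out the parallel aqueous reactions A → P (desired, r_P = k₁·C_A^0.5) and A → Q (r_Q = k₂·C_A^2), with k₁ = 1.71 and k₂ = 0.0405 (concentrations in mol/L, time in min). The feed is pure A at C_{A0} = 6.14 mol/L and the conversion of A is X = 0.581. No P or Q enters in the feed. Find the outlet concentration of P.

Exit C_A = C_{A0}(1−X) = 6.14×0.419 = 2.573 mol/L.
Rates in a CSTR are evaluated at the outlet concentration: r_P = 1.71×2.573^0.5 = 2.743, r_Q = 0.0405×2.573^2 = 0.2681.
Fraction of consumed A going to P: r_P/(r_P+r_Q) = 0.9110.
C_P = 0.9110·C_{A0}·X = 0.9110×6.14×0.581 = 3.25 mol/L.

3.25 mol/L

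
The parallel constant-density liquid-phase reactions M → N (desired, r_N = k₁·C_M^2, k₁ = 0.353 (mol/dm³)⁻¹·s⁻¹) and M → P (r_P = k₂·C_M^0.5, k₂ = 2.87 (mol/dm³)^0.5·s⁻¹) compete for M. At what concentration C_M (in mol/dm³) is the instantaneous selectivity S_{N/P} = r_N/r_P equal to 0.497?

S_{N/P} = (k₁/k₂)·C_M^1.5 ⇒ C_M = (S·k₂/k₁)^(1/1.5).
= (0.497×2.87/0.353)^(0.6667) = (4.041)^(0.6667) = 2.54 mol/dm³.

2.54 mol/dm³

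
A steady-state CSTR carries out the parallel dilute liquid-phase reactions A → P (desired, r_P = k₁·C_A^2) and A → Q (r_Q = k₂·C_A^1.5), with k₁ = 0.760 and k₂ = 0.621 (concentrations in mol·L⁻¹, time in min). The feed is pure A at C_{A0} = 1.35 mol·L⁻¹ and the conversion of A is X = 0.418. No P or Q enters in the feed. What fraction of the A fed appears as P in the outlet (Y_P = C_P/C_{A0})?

0.218

Exit C_A = C_{A0}(1−X) = 1.35×0.582 = 0.7857 mol·L⁻¹.
A CSTR operates uniformly at the exit composition, giving r_P = 0.4692 and r_Q = 0.4325 (each k·C_A^n at C_A = 0.7857).
Fraction of consumed A going to P: r_P/(r_P+r_Q) = 0.5203.
C_P = 0.5203·C_{A0}·X = 0.5203×1.35×0.418 = 0.294 mol·L⁻¹; Y_P = C_P/C_{A0} = 0.218.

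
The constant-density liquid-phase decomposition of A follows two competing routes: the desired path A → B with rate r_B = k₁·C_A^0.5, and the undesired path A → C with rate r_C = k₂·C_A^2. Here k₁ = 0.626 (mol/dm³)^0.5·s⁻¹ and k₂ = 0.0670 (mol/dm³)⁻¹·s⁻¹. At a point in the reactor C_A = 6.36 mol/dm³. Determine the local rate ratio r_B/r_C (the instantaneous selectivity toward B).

S_{B/C} = r_B/r_C = (k₁·C_A^0.5)/(k₂·C_A^2) = (k₁/k₂)·C_A^-1.5.
= (0.626×6.360^0.5) / (0.0670×6.360^2) = 1.579/2.710 = 0.583.
The undesired path is higher order in A, so low C_A (CSTR or dilute feed) favours B.

0.583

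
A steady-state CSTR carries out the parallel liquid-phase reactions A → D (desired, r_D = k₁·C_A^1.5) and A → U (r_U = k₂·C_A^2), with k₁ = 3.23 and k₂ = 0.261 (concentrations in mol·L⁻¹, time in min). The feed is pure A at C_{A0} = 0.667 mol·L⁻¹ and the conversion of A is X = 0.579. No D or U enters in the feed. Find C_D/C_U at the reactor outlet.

Exit C_A = C_{A0}(1−X) = 0.667×0.421 = 0.2808 mol·L⁻¹.
In a CSTR the entire volume is at exit conditions, so r_D = 3.23×0.2808^1.5 = 0.4806 and r_U = 0.261×0.2808^2 = 0.02058.
Overall selectivity = C_D/C_U = r_Dτ/(r_Uτ) = r_D/r_U = 23.4.

23.4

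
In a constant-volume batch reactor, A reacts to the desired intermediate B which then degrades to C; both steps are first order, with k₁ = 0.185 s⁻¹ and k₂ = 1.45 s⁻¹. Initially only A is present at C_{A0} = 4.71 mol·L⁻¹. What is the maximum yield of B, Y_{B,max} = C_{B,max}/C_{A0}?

0.0944

At the optimum, C_{B,max}/C_{A0} = (k₁/k₂)^[k₂/(k₂−k₁)].
= (0.185/1.45)^(1.45/(1.45−0.185)) = (0.1276)^(1.146) = 0.09441.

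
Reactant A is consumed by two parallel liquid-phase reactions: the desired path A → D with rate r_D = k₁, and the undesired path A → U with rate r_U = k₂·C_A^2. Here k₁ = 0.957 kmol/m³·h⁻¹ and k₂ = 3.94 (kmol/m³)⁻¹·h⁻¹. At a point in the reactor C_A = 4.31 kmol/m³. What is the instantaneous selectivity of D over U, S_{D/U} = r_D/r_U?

0.0131

S_{D/U} = r_D/r_U = (k₁)/(k₂·C_A^2) = (k₁/k₂)·C_A^-2.
= (0.957) / (3.94×4.310^2) = 0.9570/73.19 = 0.0131.
The undesired path is higher order in A, so low C_A (CSTR or dilute feed) favours D.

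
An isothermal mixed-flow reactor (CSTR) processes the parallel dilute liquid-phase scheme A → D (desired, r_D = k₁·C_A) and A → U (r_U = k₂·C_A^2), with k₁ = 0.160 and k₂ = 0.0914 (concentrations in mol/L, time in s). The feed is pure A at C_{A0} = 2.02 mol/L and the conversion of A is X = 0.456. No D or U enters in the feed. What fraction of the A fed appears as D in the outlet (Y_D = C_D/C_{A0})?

Exit C_A = C_{A0}(1−X) = 2.02×0.544 = 1.099 mol/L.
Rates in a CSTR are evaluated at the outlet concentration: r_D = 0.160×1.099 = 0.1758, r_U = 0.0914×1.099^2 = 0.1104.
Fraction of consumed A going to D: r_D/(r_D+r_U) = 0.6144.
C_D = 0.6144·C_{A0}·X = 0.6144×2.02×0.456 = 0.566 mol/L; Y_D = C_D/C_{A0} = 0.280.

0.280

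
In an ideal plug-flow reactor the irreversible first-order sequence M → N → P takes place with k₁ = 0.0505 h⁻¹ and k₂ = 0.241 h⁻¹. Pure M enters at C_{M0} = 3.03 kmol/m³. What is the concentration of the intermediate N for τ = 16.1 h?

0.340 kmol/m³

The intermediate concentration in a first-order A→B→C sequence is C_N = k₁C_{M0}(e^(−k₁τ) − e^(−k₂τ))/(k₂−k₁).
e^(−k₁τ) = e^(−0.0505×16.1) = e^(−0.8131) = 0.4435; e^(−k₂τ) = e^(−3.880) = 0.02065.
C_N = 0.0505×3.03/(0.241−0.0505) × (0.4435−0.02065) = 0.8032×0.4229 = 0.3396 kmol/m³.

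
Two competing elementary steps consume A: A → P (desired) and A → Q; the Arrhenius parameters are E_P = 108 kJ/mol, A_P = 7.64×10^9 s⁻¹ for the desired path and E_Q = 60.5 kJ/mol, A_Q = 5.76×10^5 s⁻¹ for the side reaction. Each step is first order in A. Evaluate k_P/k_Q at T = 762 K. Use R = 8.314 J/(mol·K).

7.35

Since both paths have the same order in A, the concentration cancels and S_{P/Q} = k_P/k_Q = (A_P/A_Q)·exp[(E_Q−E_P)/(RT)].
(E_Q−E_P)/(RT) = (60.5−108)×10³/(8.314×762) = -47500/6335 = -7.498.
k_P/k_Q = (7.64×10^9/5.76×10^5)·exp(-7.498) = 13264 × 5.544×10^-4 = 7.35.
Since E_P > E_Q, raising the temperature improves selectivity toward P.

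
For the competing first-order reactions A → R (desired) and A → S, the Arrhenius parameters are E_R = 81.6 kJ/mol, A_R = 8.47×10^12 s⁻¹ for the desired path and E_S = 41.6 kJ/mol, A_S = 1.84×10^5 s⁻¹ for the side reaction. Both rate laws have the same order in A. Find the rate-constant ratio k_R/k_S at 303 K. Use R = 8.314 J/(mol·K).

Since both paths have the same order in A, the concentration cancels and S_{R/S} = k_R/k_S = (A_R/A_S)·exp[(E_S−E_R)/(RT)].
(E_S−E_R)/(RT) = (41.6−81.6)×10³/(8.314×303) = -40000/2519 = -15.88.
k_R/k_S = (8.47×10^12/1.84×10^5)·exp(-15.88) = 4.603×10^7 × 1.271×10^-7 = 5.85.
Since E_R > E_S, raising the temperature improves selectivity toward R.

5.85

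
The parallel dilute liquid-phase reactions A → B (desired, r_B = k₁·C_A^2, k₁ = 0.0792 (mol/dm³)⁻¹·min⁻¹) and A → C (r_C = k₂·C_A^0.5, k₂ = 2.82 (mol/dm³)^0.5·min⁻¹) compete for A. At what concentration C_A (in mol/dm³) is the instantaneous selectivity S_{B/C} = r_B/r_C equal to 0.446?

S_{B/C} = (k₁/k₂)·C_A^1.5 ⇒ C_A = (S·k₂/k₁)^(1/1.5).
= (0.446×2.82/0.0792)^(0.6667) = (15.88)^(0.6667) = 6.32 mol/dm³.

6.32 mol/dm³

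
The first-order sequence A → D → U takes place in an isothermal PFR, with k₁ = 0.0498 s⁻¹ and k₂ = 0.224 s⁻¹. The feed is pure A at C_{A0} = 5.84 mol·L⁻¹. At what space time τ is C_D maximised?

The intermediate peaks when r₁ = r₂, i.e. k₁e^(−k₁τ) = k₂e^(−k₂τ), giving τ_opt = ln(k₂/k₁)/(k₂−k₁).
= ln(0.224/0.0498)/(0.224−0.0498) = ln(4.498)/0.1742 = 1.504/0.1742 = 8.63 s.

8.63 s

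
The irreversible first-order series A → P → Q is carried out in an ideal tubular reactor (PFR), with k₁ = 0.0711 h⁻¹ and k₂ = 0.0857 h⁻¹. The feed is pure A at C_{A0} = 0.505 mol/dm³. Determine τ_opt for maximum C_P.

The intermediate peaks when r₁ = r₂, i.e. k₁e^(−k₁τ) = k₂e^(−k₂τ), giving τ_opt = ln(k₂/k₁)/(k₂−k₁).
= ln(0.0857/0.0711)/(0.0857−0.0711) = ln(1.205)/0.01460 = 0.1868/0.01460 = 12.8 h.

12.8 h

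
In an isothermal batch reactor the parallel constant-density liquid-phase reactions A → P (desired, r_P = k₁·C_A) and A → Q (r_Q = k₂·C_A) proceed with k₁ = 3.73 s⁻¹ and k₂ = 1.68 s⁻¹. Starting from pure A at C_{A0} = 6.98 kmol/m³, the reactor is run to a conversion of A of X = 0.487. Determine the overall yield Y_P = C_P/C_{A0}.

C_A = C_{A0}(1−X) = 3.581 kmol/m³.
Both paths are first order in A, so the instantaneous fraction to P is constant: dC_P/d(−C_A) = k₁/(k₁+k₂) = 0.6895.
C_P = 0.6895·(C_{A0}−C_A) = 0.6895×3.399 = 2.34 kmol/m³.
Y_P = C_P/C_{A0} = 2.344/6.98 = 0.336.

0.336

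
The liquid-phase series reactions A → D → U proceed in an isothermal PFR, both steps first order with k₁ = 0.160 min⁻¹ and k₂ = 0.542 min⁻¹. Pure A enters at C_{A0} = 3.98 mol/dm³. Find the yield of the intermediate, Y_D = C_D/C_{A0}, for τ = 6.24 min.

Solving the coupled first-order balances gives C_D(τ) = [k₁/(k₂−k₁)]·C_{A0}·(e^(−k₁τ) − e^(−k₂τ)).
e^(−k₁τ) = e^(−0.160×6.24) = e^(−0.9984) = 0.3685; e^(−k₂τ) = e^(−3.382) = 0.03398.
C_D = 0.160×3.98/(0.542−0.160) × (0.3685−0.03398) = 1.667×0.3345 = 0.5576 mol/dm³.
Y_D = C_D/C_{A0} = 0.5576/3.98 = 0.140.

0.140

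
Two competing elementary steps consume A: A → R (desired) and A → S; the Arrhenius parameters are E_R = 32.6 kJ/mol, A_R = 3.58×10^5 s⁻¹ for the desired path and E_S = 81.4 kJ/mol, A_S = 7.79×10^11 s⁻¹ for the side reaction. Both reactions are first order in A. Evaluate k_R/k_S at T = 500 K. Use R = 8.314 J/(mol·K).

0.0576

Since both paths have the same order in A, the concentration cancels and S_{R/S} = k_R/k_S = (A_R/A_S)·exp[(E_S−E_R)/(RT)].
(E_S−E_R)/(RT) = (81.4−32.6)×10³/(8.314×500) = 48800/4157 = 11.74.
k_R/k_S = (3.58×10^5/7.79×10^11)·exp(11.74) = 4.596×10^-7 × 1.254×10^5 = 0.0576.
Since E_R < E_S, lowering the temperature improves selectivity toward R.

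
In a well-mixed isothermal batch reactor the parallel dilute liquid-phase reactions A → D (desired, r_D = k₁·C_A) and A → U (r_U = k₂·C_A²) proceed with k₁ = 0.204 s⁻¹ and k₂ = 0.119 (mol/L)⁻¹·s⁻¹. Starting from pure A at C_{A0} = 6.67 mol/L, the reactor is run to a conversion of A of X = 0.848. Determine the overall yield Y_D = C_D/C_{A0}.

0.289

C_A = C_{A0}(1−X) = 1.014 mol/L.
Along a PFR/batch, dC_D/dC_A = −r_D/(r_D+r_U) = −k₁/(k₁+k₂·C_A).
Integrating from C_{A0} to C_A: C_D = (0.204/0.119)·ln[(0.204+0.119·6.67)/(0.204+0.119·1.01)] = 1.714·ln(0.9977/0.3246) = 1.925 mol/L.
Y_D = C_D/C_{A0} = 1.925/6.67 = 0.289.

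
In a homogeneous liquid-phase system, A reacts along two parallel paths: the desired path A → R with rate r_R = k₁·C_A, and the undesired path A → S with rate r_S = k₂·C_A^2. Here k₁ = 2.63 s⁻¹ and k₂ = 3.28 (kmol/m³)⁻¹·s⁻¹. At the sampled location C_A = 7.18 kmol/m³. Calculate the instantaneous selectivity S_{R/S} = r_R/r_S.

0.112

S_{R/S} = r_R/r_S = (k₁·C_A)/(k₂·C_A^2) = (k₁/k₂)·C_A⁻¹.
= (2.63×7.180) / (3.28×7.180^2) = 18.88/169.1 = 0.112.
The undesired path is higher order in A, so low C_A (CSTR or dilute feed) favours R.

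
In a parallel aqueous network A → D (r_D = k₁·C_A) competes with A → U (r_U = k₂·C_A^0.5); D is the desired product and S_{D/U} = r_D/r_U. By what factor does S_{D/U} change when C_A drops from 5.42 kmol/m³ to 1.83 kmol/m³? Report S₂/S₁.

S_{D/U} = (k₁/k₂)·C_A^0.5, so S₂/S₁ = (C_{A,2}/C_{A,1})^0.5.
= (1.83/5.42)^0.5 = (0.3376)^0.5 = 0.581.

0.581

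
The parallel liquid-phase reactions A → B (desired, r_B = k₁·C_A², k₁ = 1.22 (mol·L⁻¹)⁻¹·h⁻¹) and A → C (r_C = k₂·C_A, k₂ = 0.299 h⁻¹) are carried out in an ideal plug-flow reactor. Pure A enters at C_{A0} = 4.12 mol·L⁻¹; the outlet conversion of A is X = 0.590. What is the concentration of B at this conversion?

2.23 mol·L⁻¹

C_A = C_{A0}(1−X) = 1.689 mol·L⁻¹.
Along a PFR/batch, dC_C/dC_A = −r_C/(r_B+r_C) = −k₂/(k₂+k₁·C_A).
Integrating from C_{A0} to C_A: C_C = (0.299/1.22)·ln[(0.299+1.22·4.12)/(0.299+1.22·1.69)] = 0.2451·ln(5.325/2.360) = 0.1995 mol·L⁻¹.
Then C_B = (C_{A0}−C_A) − C_C = 2.431 − 0.1995 = 2.231 mol·L⁻¹.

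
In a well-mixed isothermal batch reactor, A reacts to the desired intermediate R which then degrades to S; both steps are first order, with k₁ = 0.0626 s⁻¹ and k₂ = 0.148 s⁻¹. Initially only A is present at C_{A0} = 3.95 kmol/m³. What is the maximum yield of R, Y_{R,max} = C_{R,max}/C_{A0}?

0.225

For a first-order series the maximum intermediate yield is C_{R,max}/C_{A0} = (k₁/k₂)^[k₂/(k₂−k₁)].
= (0.0626/0.148)^(0.148/(0.148−0.0626)) = (0.4230)^(1.733) = 0.2251.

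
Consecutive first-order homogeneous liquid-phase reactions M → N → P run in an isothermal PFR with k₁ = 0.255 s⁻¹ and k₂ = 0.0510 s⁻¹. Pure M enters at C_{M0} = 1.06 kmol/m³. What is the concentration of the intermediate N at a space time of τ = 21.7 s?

0.433 kmol/m³

The intermediate concentration in a first-order A→B→C sequence is C_N = k₁C_{M0}(e^(−k₁τ) − e^(−k₂τ))/(k₂−k₁).
e^(−k₁τ) = e^(−0.255×21.7) = e^(−5.534) = 0.003952; e^(−k₂τ) = e^(−1.107) = 0.3306.
C_N = 0.255×1.06/(0.0510−0.255) × (0.003952−0.3306) = (-1.325)×(-0.3267) = 0.4329 kmol/m³.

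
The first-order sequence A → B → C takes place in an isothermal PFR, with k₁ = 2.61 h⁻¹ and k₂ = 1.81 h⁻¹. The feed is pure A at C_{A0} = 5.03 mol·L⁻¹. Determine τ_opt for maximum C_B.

0.458 h

For first-order series the maximum of C_B occurs at τ_opt = ln(k₂/k₁)/(k₂−k₁).
= ln(1.81/2.61)/(1.81−2.61) = ln(0.6935)/-0.8000 = -0.3660/-0.8000 = 0.458 h.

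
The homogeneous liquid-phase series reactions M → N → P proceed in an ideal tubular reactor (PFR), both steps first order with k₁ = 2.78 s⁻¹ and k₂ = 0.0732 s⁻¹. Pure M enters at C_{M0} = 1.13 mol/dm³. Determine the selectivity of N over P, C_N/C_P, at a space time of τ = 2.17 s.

7.05

For first-order series with pure M initially, C_N(τ) = k₁C_{M0}/(k₂−k₁)·(e^(−k₁τ) − e^(−k₂τ)).
e^(−k₁τ) = e^(−2.78×2.17) = e^(−6.033) = 0.002399; e^(−k₂τ) = e^(−0.1588) = 0.8531.
C_N = 2.78×1.13/(0.0732−2.78) × (0.002399−0.8531) = (-1.161)×(-0.8507) = 0.9873 mol/dm³.
C_M = C_{M0}e^(−k₁τ) = 0.002711 mol/dm³, so C_P = C_{M0}−C_M−C_N = 0.1400 mol/dm³; C_N/C_P = 7.05.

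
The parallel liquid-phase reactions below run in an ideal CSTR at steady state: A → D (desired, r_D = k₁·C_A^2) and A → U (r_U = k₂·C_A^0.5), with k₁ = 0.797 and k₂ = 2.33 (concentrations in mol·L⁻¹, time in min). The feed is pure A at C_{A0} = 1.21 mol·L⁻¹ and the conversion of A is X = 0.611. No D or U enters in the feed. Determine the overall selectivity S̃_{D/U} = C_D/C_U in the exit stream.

0.110

Exit C_A = C_{A0}(1−X) = 1.21×0.389 = 0.4707 mol·L⁻¹.
In a CSTR the entire volume is at exit conditions, so r_D = 0.797×0.4707^2 = 0.1766 and r_U = 2.33×0.4707^0.5 = 1.599.
Overall selectivity = C_D/C_U = r_Dτ/(r_Uτ) = r_D/r_U = 0.110.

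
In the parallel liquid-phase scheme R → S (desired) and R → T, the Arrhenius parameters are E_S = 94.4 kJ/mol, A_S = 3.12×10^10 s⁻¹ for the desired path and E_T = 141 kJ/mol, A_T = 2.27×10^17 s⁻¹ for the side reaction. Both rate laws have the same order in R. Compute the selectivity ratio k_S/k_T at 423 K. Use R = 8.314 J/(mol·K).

0.0781

With equal orders, S_{S/T} = k_S/k_T = (A_S/A_T)·exp[(E_T−E_S)/(RT)].
(E_T−E_S)/(RT) = (141−94.4)×10³/(8.314×423) = 46600/3517 = 13.25.
k_S/k_T = (3.12×10^10/2.27×10^17)·exp(13.25) = 1.374×10^-7 × 5.684×10^5 = 0.0781.
Since E_S < E_T, lowering the temperature improves selectivity toward S.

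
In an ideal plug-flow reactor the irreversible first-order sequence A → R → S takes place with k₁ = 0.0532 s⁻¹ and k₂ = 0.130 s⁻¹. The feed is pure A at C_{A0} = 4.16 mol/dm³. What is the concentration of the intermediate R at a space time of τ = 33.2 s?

The intermediate concentration in a first-order A→B→C sequence is C_R = k₁C_{A0}(e^(−k₁τ) − e^(−k₂τ))/(k₂−k₁).
e^(−k₁τ) = e^(−0.0532×33.2) = e^(−1.766) = 0.1710; e^(−k₂τ) = e^(−4.316) = 0.01335.
C_R = 0.0532×4.16/(0.130−0.0532) × (0.1710−0.01335) = 2.882×0.1576 = 0.4542 mol/dm³.

0.454 mol/dm³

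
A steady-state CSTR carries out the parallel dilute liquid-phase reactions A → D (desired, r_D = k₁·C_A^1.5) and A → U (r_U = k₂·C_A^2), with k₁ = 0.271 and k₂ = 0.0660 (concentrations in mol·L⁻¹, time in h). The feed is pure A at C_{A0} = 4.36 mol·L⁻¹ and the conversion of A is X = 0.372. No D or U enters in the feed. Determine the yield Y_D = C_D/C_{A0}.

Exit C_A = C_{A0}(1−X) = 4.36×0.628 = 2.738 mol·L⁻¹.
Rates in a CSTR are evaluated at the outlet concentration: r_D = 0.271×2.738^1.5 = 1.228, r_U = 0.0660×2.738^2 = 0.4948.
Fraction of consumed A going to D: r_D/(r_D+r_U) = 0.7128.
C_D = 0.7128·C_{A0}·X = 0.7128×4.36×0.372 = 1.16 mol·L⁻¹; Y_D = C_D/C_{A0} = 0.265.

0.265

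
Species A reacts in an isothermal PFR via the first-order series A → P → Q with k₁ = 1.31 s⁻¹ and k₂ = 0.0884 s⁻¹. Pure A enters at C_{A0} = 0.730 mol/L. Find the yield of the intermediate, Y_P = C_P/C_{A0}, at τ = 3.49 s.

0.777

For first-order series with pure A initially, C_P(τ) = k₁C_{A0}/(k₂−k₁)·(e^(−k₁τ) − e^(−k₂τ)).
e^(−k₁τ) = e^(−1.31×3.49) = e^(−4.572) = 0.01034; e^(−k₂τ) = e^(−0.3085) = 0.7345.
C_P = 1.31×0.730/(0.0884−1.31) × (0.01034−0.7345) = (-0.7828)×(-0.7242) = 0.5669 mol/L.
Y_P = C_P/C_{A0} = 0.5669/0.730 = 0.777.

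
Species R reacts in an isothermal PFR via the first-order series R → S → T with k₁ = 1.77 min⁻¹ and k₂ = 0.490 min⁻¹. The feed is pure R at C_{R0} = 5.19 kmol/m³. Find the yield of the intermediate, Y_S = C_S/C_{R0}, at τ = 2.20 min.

For first-order series with pure R initially, C_S(τ) = k₁C_{R0}/(k₂−k₁)·(e^(−k₁τ) − e^(−k₂τ)).
e^(−k₁τ) = e^(−1.77×2.20) = e^(−3.894) = 0.02036; e^(−k₂τ) = e^(−1.078) = 0.3403.
C_S = 1.77×5.19/(0.490−1.77) × (0.02036−0.3403) = (-7.177)×(-0.3199) = 2.296 kmol/m³.
Y_S = C_S/C_{R0} = 2.296/5.19 = 0.442.

0.442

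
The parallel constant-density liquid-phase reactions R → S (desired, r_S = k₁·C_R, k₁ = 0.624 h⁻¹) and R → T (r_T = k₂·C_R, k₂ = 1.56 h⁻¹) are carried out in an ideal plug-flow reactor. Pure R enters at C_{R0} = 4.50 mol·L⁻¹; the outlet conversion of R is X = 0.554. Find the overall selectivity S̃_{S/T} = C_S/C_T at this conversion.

0.400

C_R = C_{R0}(1−X) = 2.007 mol·L⁻¹.
Both paths are first order in R, so the instantaneous fraction to S is constant: dC_S/d(−C_R) = k₁/(k₁+k₂) = 0.2857.
C_S = 0.2857·(C_{R0}−C_R) = 0.2857×2.493 = 0.712 mol·L⁻¹.
C_T = (C_{R0}−C_R)−C_S = 1.781 mol·L⁻¹; S̃_{S/T} = 0.7123/1.781 = 0.400.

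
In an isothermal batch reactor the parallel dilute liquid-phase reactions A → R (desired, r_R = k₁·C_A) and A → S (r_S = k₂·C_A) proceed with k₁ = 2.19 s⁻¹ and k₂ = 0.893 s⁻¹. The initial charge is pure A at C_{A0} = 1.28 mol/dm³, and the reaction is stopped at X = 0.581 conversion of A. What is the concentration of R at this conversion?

0.528 mol/dm³

C_A = C_{A0}(1−X) = 0.5363 mol/dm³.
Both paths are first order in A, so the instantaneous fraction to R is constant: dC_R/d(−C_A) = k₁/(k₁+k₂) = 0.7103.
C_R = 0.7103·(C_{A0}−C_A) = 0.7103×0.7437 = 0.528 mol/dm³.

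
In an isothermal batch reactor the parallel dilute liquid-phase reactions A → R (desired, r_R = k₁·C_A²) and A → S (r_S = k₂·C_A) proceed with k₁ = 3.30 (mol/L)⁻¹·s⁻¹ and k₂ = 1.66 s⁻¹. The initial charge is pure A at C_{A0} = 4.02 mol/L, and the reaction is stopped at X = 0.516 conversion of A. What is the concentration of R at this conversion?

C_A = C_{A0}(1−X) = 1.946 mol/L.
Along a PFR/batch, dC_S/dC_A = −r_S/(r_R+r_S) = −k₂/(k₂+k₁·C_A).
Integrating from C_{A0} to C_A: C_S = (1.66/3.30)·ln[(1.66+3.30·4.02)/(1.66+3.30·1.95)] = 0.5030·ln(14.93/8.081) = 0.3087 mol/L.
Then C_R = (C_{A0}−C_A) − C_S = 2.074 − 0.3087 = 1.766 mol/L.

1.77 mol/L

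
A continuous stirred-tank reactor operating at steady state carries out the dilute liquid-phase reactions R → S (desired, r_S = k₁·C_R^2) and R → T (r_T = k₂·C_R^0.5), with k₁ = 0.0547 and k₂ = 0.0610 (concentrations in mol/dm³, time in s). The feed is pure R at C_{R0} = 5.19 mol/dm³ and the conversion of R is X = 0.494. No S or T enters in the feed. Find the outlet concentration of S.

2.03 mol/dm³

Exit C_R = C_{R0}(1−X) = 5.19×0.506 = 2.626 mol/dm³.
Rates in a CSTR are evaluated at the outlet concentration: r_S = 0.0547×2.626^2 = 0.3772, r_T = 0.0610×2.626^0.5 = 0.09885.
Fraction of consumed R going to S: r_S/(r_S+r_T) = 0.7924.
C_S = 0.7924·C_{R0}·X = 0.7924×5.19×0.494 = 2.03 mol/dm³.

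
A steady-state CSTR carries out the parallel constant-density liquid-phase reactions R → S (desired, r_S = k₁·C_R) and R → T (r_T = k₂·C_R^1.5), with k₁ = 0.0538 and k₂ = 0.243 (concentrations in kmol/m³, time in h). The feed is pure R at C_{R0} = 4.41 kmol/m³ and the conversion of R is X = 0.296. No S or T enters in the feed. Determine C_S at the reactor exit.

Exit C_R = C_{R0}(1−X) = 4.41×0.704 = 3.105 kmol/m³.
In a CSTR the entire volume is at exit conditions, so r_S = 0.0538×3.105 = 0.1670 and r_T = 0.243×3.105^1.5 = 1.329.
Fraction of consumed R going to S: r_S/(r_S+r_T) = 0.1116.
C_S = 0.1116·C_{R0}·X = 0.1116×4.41×0.296 = 0.146 kmol/m³.

0.146 kmol/m³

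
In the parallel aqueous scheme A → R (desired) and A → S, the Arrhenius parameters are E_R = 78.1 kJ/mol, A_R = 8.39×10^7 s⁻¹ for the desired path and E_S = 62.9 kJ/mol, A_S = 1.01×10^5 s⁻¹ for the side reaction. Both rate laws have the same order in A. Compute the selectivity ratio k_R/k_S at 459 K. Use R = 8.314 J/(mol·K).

Since both paths have the same order in A, the concentration cancels and S_{R/S} = k_R/k_S = (A_R/A_S)·exp[(E_S−E_R)/(RT)].
(E_S−E_R)/(RT) = (62.9−78.1)×10³/(8.314×459) = -15200/3816 = -3.983.
k_R/k_S = (8.39×10^7/1.01×10^5)·exp(-3.983) = 830.7 × 0.01863 = 15.5.

15.5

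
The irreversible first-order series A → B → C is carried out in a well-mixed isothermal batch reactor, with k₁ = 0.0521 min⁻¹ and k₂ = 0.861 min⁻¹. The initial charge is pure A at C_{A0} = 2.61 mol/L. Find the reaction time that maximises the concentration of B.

3.47 min

Setting dC_B/dt = 0 gives t_opt = ln(k₂/k₁)/(k₂−k₁).
= ln(0.861/0.0521)/(0.861−0.0521) = ln(16.53)/0.8089 = 2.805/0.8089 = 3.47 min.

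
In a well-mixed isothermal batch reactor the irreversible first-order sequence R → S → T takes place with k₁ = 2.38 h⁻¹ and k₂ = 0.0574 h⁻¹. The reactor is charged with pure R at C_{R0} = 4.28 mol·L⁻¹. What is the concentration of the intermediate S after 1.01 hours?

For first-order series with pure R initially, C_S(t) = k₁C_{R0}/(k₂−k₁)·(e^(−k₁t) − e^(−k₂t)).
e^(−k₁t) = e^(−2.38×1.01) = e^(−2.404) = 0.09037; e^(−k₂t) = e^(−0.05797) = 0.9437.
C_S = 2.38×4.28/(0.0574−2.38) × (0.09037−0.9437) = (-4.386)×(-0.8533) = 3.742 mol·L⁻¹.

3.74 mol·L⁻¹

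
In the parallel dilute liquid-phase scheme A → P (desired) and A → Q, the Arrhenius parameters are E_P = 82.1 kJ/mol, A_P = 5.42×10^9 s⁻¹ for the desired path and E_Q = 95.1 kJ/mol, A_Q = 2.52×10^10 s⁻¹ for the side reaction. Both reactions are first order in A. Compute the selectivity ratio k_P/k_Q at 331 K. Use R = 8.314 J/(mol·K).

24.2

Since both paths have the same order in A, the concentration cancels and S_{P/Q} = k_P/k_Q = (A_P/A_Q)·exp[(E_Q−E_P)/(RT)].
(E_Q−E_P)/(RT) = (95.1−82.1)×10³/(8.314×331) = 13000/2752 = 4.724.
k_P/k_Q = (5.42×10^9/2.52×10^10)·exp(4.724) = 0.2151 × 112.6 = 24.2.
Since E_P < E_Q, lowering the temperature improves selectivity toward P.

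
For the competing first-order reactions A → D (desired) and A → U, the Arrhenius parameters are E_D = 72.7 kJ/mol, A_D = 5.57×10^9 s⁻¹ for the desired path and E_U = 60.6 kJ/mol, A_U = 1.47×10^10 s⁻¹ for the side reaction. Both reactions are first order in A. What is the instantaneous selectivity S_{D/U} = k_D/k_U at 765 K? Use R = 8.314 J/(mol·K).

Since both paths have the same order in A, the concentration cancels and S_{D/U} = k_D/k_U = (A_D/A_U)·exp[(E_U−E_D)/(RT)].
(E_U−E_D)/(RT) = (60.6−72.7)×10³/(8.314×765) = -12100/6360 = -1.902.
k_D/k_U = (5.57×10^9/1.47×10^10)·exp(-1.902) = 0.3789 × 0.1492 = 0.0565.
Since E_D > E_U, raising the temperature improves selectivity toward D.

0.0565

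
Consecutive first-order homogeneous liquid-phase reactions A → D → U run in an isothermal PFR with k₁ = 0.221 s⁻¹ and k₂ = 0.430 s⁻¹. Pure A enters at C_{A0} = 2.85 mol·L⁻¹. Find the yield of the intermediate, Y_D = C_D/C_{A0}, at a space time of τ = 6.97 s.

0.174

The intermediate concentration in a first-order A→B→C sequence is C_D = k₁C_{A0}(e^(−k₁τ) − e^(−k₂τ))/(k₂−k₁).
e^(−k₁τ) = e^(−0.221×6.97) = e^(−1.540) = 0.2143; e^(−k₂τ) = e^(−2.997) = 0.04993.
C_D = 0.221×2.85/(0.430−0.221) × (0.2143−0.04993) = 3.014×0.1644 = 0.4954 mol·L⁻¹.
Y_D = C_D/C_{A0} = 0.4954/2.85 = 0.174.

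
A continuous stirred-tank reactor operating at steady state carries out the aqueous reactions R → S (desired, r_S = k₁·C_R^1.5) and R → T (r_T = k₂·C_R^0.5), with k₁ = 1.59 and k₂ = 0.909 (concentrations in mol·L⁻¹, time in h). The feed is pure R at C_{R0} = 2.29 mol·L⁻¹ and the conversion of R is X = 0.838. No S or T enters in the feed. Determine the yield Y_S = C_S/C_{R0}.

0.330

Exit C_R = C_{R0}(1−X) = 2.29×0.162 = 0.3710 mol·L⁻¹.
In a CSTR the entire volume is at exit conditions, so r_S = 1.59×0.3710^1.5 = 0.3593 and r_T = 0.909×0.3710^0.5 = 0.5537.
Fraction of consumed R going to S: r_S/(r_S+r_T) = 0.3935.
C_S = 0.3935·C_{R0}·X = 0.3935×2.29×0.838 = 0.755 mol·L⁻¹; Y_S = C_S/C_{R0} = 0.330.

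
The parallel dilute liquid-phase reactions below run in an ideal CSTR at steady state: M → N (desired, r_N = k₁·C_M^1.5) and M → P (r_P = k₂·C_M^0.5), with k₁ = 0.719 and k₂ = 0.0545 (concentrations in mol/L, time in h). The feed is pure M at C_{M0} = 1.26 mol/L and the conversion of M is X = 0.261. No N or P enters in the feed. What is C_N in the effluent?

Exit C_M = C_{M0}(1−X) = 1.26×0.739 = 0.9311 mol/L.
Rates in a CSTR are evaluated at the outlet concentration: r_N = 0.719×0.9311^1.5 = 0.6460, r_P = 0.0545×0.9311^0.5 = 0.05259.
Fraction of consumed M going to N: r_N/(r_N+r_P) = 0.9247.
C_N = 0.9247·C_{M0}·X = 0.9247×1.26×0.261 = 0.304 mol/L.

0.304 mol/L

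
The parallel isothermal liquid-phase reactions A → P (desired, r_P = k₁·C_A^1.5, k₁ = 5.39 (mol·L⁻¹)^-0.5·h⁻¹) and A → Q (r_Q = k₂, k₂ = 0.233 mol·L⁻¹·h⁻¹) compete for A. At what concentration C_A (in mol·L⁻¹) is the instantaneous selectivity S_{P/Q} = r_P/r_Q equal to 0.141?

0.0334 mol·L⁻¹

S_{P/Q} = (k₁/k₂)·C_A^1.5 ⇒ C_A = (S·k₂/k₁)^(1/1.5).
= (0.141×0.233/5.39)^(0.6667) = (0.006095)^(0.6667) = 0.0334 mol·L⁻¹.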